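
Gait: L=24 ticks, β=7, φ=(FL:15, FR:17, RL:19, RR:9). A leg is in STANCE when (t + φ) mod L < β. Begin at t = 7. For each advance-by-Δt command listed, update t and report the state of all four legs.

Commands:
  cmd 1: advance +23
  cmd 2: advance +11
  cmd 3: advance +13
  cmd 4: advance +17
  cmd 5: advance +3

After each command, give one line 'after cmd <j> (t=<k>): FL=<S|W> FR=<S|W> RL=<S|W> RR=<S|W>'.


after cmd 1 (t=30): FL=W FR=W RL=S RR=W
after cmd 2 (t=41): FL=W FR=W RL=W RR=S
after cmd 3 (t=54): FL=W FR=W RL=S RR=W
after cmd 4 (t=71): FL=W FR=W RL=W RR=W
after cmd 5 (t=74): FL=W FR=W RL=W RR=W

start t=7: FL=W FR=S RL=S RR=W
cmd 1: advance +23 → t=30, phase=(21,23,1,15) → FL=W FR=W RL=S RR=W
cmd 2: advance +11 → t=41, phase=(8,10,12,2) → FL=W FR=W RL=W RR=S
cmd 3: advance +13 → t=54, phase=(21,23,1,15) → FL=W FR=W RL=S RR=W
cmd 4: advance +17 → t=71, phase=(14,16,18,8) → FL=W FR=W RL=W RR=W
cmd 5: advance +3 → t=74, phase=(17,19,21,11) → FL=W FR=W RL=W RR=W


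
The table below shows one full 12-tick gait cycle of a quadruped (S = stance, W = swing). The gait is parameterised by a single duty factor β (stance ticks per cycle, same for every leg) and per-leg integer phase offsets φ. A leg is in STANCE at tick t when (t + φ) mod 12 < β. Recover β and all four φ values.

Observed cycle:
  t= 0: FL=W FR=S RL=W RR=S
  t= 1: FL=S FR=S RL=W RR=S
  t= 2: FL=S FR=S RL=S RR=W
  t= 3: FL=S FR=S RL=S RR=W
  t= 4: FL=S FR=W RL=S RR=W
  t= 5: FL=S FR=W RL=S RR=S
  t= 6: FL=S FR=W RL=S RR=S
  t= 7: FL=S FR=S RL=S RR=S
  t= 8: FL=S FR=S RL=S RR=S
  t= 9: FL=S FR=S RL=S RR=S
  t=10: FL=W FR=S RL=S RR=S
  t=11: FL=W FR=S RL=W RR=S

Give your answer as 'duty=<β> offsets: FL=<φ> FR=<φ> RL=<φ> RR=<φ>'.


duty=9 offsets: FL=11 FR=5 RL=10 RR=7

duty β = stance ticks per leg = 9
FL: stance ticks = 9; W→S at t=1 → φ=11
FR: stance ticks = 9; W→S at t=7 → φ=5
RL: stance ticks = 9; W→S at t=2 → φ=10
RR: stance ticks = 9; W→S at t=5 → φ=7


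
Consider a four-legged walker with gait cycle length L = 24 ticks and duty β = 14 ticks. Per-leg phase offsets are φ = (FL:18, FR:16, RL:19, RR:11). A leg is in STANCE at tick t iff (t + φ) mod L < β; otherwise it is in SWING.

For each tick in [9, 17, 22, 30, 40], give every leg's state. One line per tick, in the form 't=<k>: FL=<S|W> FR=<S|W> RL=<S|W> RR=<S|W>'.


t=9: FL=S FR=S RL=S RR=W
t=17: FL=S FR=S RL=S RR=S
t=22: FL=W FR=W RL=W RR=S
t=30: FL=S FR=W RL=S RR=W
t=40: FL=S FR=S RL=S RR=S

t=9: phase=(3,1,4,20) vs β=14 → FL=S FR=S RL=S RR=W
t=17: phase=(11,9,12,4) vs β=14 → FL=S FR=S RL=S RR=S
t=22: phase=(16,14,17,9) vs β=14 → FL=W FR=W RL=W RR=S
t=30: phase=(0,22,1,17) vs β=14 → FL=S FR=W RL=S RR=W
t=40: phase=(10,8,11,3) vs β=14 → FL=S FR=S RL=S RR=S


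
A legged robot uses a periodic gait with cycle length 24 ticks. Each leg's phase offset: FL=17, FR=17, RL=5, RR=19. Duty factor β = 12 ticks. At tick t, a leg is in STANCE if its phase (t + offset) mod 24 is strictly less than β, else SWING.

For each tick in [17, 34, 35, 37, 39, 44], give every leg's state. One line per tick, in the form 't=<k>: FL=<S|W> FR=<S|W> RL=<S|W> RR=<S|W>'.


t=17: phase=(10,10,22,12) vs β=12 → FL=S FR=S RL=W RR=W
t=34: phase=(3,3,15,5) vs β=12 → FL=S FR=S RL=W RR=S
t=35: phase=(4,4,16,6) vs β=12 → FL=S FR=S RL=W RR=S
t=37: phase=(6,6,18,8) vs β=12 → FL=S FR=S RL=W RR=S
t=39: phase=(8,8,20,10) vs β=12 → FL=S FR=S RL=W RR=S
t=44: phase=(13,13,1,15) vs β=12 → FL=W FR=W RL=S RR=W

t=17: FL=S FR=S RL=W RR=W
t=34: FL=S FR=S RL=W RR=S
t=35: FL=S FR=S RL=W RR=S
t=37: FL=S FR=S RL=W RR=S
t=39: FL=S FR=S RL=W RR=S
t=44: FL=W FR=W RL=S RR=W


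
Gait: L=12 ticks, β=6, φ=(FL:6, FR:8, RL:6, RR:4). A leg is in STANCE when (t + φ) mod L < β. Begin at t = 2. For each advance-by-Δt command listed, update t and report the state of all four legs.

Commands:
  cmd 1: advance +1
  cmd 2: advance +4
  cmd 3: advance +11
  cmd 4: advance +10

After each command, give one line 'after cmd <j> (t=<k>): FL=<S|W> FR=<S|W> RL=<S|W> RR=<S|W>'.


after cmd 1 (t=3): FL=W FR=W RL=W RR=W
after cmd 2 (t=7): FL=S FR=S RL=S RR=W
after cmd 3 (t=18): FL=S FR=S RL=S RR=W
after cmd 4 (t=28): FL=W FR=S RL=W RR=W

start t=2: FL=W FR=W RL=W RR=W
cmd 1: advance +1 → t=3, phase=(9,11,9,7) → FL=W FR=W RL=W RR=W
cmd 2: advance +4 → t=7, phase=(1,3,1,11) → FL=S FR=S RL=S RR=W
cmd 3: advance +11 → t=18, phase=(0,2,0,10) → FL=S FR=S RL=S RR=W
cmd 4: advance +10 → t=28, phase=(10,0,10,8) → FL=W FR=S RL=W RR=W


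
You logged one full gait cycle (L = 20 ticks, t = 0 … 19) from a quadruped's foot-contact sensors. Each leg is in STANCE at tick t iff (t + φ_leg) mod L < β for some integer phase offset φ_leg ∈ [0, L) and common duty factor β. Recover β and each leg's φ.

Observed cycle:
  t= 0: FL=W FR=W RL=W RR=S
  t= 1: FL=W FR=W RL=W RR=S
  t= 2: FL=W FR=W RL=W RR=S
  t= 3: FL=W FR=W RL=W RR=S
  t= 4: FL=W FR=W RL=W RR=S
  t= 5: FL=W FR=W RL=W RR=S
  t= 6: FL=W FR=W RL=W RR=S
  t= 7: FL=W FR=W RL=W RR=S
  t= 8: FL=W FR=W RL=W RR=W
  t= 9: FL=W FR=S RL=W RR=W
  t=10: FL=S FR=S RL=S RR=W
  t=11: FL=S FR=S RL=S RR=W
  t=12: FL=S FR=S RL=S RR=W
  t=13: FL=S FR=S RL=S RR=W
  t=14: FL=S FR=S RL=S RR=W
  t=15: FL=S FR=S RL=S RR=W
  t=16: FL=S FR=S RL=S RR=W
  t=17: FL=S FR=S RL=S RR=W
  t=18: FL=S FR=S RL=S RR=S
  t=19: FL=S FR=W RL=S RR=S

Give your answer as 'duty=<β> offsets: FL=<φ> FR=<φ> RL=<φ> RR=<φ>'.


duty=10 offsets: FL=10 FR=11 RL=10 RR=2

duty β = stance ticks per leg = 10
FL: stance ticks = 10; W→S at t=10 → φ=10
FR: stance ticks = 10; W→S at t=9 → φ=11
RL: stance ticks = 10; W→S at t=10 → φ=10
RR: stance ticks = 10; W→S at t=18 → φ=2


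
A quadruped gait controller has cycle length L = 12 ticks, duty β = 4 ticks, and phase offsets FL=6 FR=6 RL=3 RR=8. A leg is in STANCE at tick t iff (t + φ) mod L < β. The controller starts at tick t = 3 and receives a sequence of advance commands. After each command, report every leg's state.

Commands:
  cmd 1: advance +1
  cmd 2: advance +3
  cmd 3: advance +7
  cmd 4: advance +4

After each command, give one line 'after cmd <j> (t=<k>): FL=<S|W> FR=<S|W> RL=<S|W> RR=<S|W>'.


start t=3: FL=W FR=W RL=W RR=W
cmd 1: advance +1 → t=4, phase=(10,10,7,0) → FL=W FR=W RL=W RR=S
cmd 2: advance +3 → t=7, phase=(1,1,10,3) → FL=S FR=S RL=W RR=S
cmd 3: advance +7 → t=14, phase=(8,8,5,10) → FL=W FR=W RL=W RR=W
cmd 4: advance +4 → t=18, phase=(0,0,9,2) → FL=S FR=S RL=W RR=S

after cmd 1 (t=4): FL=W FR=W RL=W RR=S
after cmd 2 (t=7): FL=S FR=S RL=W RR=S
after cmd 3 (t=14): FL=W FR=W RL=W RR=W
after cmd 4 (t=18): FL=S FR=S RL=W RR=S


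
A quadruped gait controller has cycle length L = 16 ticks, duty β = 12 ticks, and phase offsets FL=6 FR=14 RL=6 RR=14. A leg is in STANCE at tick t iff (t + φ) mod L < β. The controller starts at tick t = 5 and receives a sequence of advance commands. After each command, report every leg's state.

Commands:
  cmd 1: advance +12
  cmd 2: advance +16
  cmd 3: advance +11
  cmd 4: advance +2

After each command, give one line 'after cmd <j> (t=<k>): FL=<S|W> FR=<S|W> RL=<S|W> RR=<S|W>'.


start t=5: FL=S FR=S RL=S RR=S
cmd 1: advance +12 → t=17, phase=(7,15,7,15) → FL=S FR=W RL=S RR=W
cmd 2: advance +16 → t=33, phase=(7,15,7,15) → FL=S FR=W RL=S RR=W
cmd 3: advance +11 → t=44, phase=(2,10,2,10) → FL=S FR=S RL=S RR=S
cmd 4: advance +2 → t=46, phase=(4,12,4,12) → FL=S FR=W RL=S RR=W

after cmd 1 (t=17): FL=S FR=W RL=S RR=W
after cmd 2 (t=33): FL=S FR=W RL=S RR=W
after cmd 3 (t=44): FL=S FR=S RL=S RR=S
after cmd 4 (t=46): FL=S FR=W RL=S RR=W


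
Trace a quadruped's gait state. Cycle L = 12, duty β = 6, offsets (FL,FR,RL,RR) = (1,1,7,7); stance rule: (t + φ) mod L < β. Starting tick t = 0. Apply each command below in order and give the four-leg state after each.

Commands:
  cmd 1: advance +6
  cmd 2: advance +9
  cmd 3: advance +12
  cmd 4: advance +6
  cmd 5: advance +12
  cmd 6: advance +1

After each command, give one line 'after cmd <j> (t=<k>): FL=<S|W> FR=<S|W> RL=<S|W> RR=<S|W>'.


after cmd 1 (t=6): FL=W FR=W RL=S RR=S
after cmd 2 (t=15): FL=S FR=S RL=W RR=W
after cmd 3 (t=27): FL=S FR=S RL=W RR=W
after cmd 4 (t=33): FL=W FR=W RL=S RR=S
after cmd 5 (t=45): FL=W FR=W RL=S RR=S
after cmd 6 (t=46): FL=W FR=W RL=S RR=S

start t=0: FL=S FR=S RL=W RR=W
cmd 1: advance +6 → t=6, phase=(7,7,1,1) → FL=W FR=W RL=S RR=S
cmd 2: advance +9 → t=15, phase=(4,4,10,10) → FL=S FR=S RL=W RR=W
cmd 3: advance +12 → t=27, phase=(4,4,10,10) → FL=S FR=S RL=W RR=W
cmd 4: advance +6 → t=33, phase=(10,10,4,4) → FL=W FR=W RL=S RR=S
cmd 5: advance +12 → t=45, phase=(10,10,4,4) → FL=W FR=W RL=S RR=S
cmd 6: advance +1 → t=46, phase=(11,11,5,5) → FL=W FR=W RL=S RR=S


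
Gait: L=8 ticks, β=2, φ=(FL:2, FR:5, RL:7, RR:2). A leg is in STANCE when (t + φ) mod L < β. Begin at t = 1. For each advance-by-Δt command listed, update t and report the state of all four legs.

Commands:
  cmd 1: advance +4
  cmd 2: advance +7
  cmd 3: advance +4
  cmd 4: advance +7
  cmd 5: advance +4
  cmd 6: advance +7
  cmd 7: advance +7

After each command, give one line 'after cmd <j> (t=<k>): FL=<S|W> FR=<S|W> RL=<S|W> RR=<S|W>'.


start t=1: FL=W FR=W RL=S RR=W
cmd 1: advance +4 → t=5, phase=(7,2,4,7) → FL=W FR=W RL=W RR=W
cmd 2: advance +7 → t=12, phase=(6,1,3,6) → FL=W FR=S RL=W RR=W
cmd 3: advance +4 → t=16, phase=(2,5,7,2) → FL=W FR=W RL=W RR=W
cmd 4: advance +7 → t=23, phase=(1,4,6,1) → FL=S FR=W RL=W RR=S
cmd 5: advance +4 → t=27, phase=(5,0,2,5) → FL=W FR=S RL=W RR=W
cmd 6: advance +7 → t=34, phase=(4,7,1,4) → FL=W FR=W RL=S RR=W
cmd 7: advance +7 → t=41, phase=(3,6,0,3) → FL=W FR=W RL=S RR=W

after cmd 1 (t=5): FL=W FR=W RL=W RR=W
after cmd 2 (t=12): FL=W FR=S RL=W RR=W
after cmd 3 (t=16): FL=W FR=W RL=W RR=W
after cmd 4 (t=23): FL=S FR=W RL=W RR=S
after cmd 5 (t=27): FL=W FR=S RL=W RR=W
after cmd 6 (t=34): FL=W FR=W RL=S RR=W
after cmd 7 (t=41): FL=W FR=W RL=S RR=W


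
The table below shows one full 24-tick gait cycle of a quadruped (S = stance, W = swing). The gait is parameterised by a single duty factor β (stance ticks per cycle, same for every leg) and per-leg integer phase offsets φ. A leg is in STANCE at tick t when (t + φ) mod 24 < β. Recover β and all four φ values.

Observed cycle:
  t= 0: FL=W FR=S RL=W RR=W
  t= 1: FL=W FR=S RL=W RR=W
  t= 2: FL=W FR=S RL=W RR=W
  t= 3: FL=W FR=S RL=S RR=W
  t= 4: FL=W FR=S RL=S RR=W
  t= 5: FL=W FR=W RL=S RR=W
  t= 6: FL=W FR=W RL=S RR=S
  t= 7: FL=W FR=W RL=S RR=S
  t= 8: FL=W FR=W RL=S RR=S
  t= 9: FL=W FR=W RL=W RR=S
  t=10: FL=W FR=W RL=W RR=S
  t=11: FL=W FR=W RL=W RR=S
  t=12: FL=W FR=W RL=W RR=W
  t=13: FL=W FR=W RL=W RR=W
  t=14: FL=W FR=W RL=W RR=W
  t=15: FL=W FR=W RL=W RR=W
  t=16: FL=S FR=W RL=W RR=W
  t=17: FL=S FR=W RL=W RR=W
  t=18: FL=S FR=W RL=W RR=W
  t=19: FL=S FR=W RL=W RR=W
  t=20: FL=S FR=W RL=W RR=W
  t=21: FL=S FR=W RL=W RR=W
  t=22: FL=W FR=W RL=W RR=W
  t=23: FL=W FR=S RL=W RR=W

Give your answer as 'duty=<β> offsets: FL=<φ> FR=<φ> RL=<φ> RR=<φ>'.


duty=6 offsets: FL=8 FR=1 RL=21 RR=18

duty β = stance ticks per leg = 6
FL: stance ticks = 6; W→S at t=16 → φ=8
FR: stance ticks = 6; W→S at t=23 → φ=1
RL: stance ticks = 6; W→S at t=3 → φ=21
RR: stance ticks = 6; W→S at t=6 → φ=18


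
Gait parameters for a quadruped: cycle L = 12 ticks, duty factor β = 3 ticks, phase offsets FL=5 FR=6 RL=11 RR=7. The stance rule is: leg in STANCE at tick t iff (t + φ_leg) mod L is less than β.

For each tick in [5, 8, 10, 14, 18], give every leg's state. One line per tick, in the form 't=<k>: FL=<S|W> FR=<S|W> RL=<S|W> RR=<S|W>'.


t=5: FL=W FR=W RL=W RR=S
t=8: FL=S FR=S RL=W RR=W
t=10: FL=W FR=W RL=W RR=W
t=14: FL=W FR=W RL=S RR=W
t=18: FL=W FR=S RL=W RR=S

t=5: phase=(10,11,4,0) vs β=3 → FL=W FR=W RL=W RR=S
t=8: phase=(1,2,7,3) vs β=3 → FL=S FR=S RL=W RR=W
t=10: phase=(3,4,9,5) vs β=3 → FL=W FR=W RL=W RR=W
t=14: phase=(7,8,1,9) vs β=3 → FL=W FR=W RL=S RR=W
t=18: phase=(11,0,5,1) vs β=3 → FL=W FR=S RL=W RR=S


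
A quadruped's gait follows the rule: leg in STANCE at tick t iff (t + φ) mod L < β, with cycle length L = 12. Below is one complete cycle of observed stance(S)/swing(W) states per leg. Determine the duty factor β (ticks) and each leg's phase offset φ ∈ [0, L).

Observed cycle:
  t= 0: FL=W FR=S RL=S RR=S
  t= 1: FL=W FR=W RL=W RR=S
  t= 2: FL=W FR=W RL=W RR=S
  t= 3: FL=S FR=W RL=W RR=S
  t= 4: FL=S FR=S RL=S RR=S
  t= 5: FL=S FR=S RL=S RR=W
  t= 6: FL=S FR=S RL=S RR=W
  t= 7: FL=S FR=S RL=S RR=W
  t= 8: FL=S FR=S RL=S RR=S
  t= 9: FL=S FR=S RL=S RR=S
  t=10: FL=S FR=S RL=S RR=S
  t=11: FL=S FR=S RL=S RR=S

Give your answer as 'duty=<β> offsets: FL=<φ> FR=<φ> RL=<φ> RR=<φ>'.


duty β = stance ticks per leg = 9
FL: stance ticks = 9; W→S at t=3 → φ=9
FR: stance ticks = 9; W→S at t=4 → φ=8
RL: stance ticks = 9; W→S at t=4 → φ=8
RR: stance ticks = 9; W→S at t=8 → φ=4

duty=9 offsets: FL=9 FR=8 RL=8 RR=4


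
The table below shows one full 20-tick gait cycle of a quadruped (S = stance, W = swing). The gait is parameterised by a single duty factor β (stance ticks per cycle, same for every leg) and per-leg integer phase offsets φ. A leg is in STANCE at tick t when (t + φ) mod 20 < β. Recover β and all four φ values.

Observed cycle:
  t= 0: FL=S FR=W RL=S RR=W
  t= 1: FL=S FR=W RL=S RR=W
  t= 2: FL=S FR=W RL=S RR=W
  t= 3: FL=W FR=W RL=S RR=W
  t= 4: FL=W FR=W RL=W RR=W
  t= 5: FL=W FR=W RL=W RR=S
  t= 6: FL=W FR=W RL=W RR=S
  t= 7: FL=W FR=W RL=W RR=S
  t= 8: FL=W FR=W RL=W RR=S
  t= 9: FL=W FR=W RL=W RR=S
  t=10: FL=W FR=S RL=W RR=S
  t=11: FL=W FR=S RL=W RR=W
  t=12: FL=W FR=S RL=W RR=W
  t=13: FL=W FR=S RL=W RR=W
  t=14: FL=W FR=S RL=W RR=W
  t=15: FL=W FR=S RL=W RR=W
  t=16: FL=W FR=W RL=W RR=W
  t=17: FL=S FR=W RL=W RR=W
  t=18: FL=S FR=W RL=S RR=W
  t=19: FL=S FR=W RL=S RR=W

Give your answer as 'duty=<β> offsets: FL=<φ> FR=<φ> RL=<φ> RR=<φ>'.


duty β = stance ticks per leg = 6
FL: stance ticks = 6; W→S at t=17 → φ=3
FR: stance ticks = 6; W→S at t=10 → φ=10
RL: stance ticks = 6; W→S at t=18 → φ=2
RR: stance ticks = 6; W→S at t=5 → φ=15

duty=6 offsets: FL=3 FR=10 RL=2 RR=15


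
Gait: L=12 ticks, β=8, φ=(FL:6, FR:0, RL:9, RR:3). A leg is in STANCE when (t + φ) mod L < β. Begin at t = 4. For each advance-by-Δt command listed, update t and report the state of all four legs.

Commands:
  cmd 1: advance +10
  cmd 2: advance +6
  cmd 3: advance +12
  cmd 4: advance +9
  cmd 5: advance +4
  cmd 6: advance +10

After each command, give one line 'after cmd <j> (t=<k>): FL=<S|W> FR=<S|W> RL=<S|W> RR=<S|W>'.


after cmd 1 (t=14): FL=W FR=S RL=W RR=S
after cmd 2 (t=20): FL=S FR=W RL=S RR=W
after cmd 3 (t=32): FL=S FR=W RL=S RR=W
after cmd 4 (t=41): FL=W FR=S RL=S RR=W
after cmd 5 (t=45): FL=S FR=W RL=S RR=S
after cmd 6 (t=55): FL=S FR=S RL=S RR=W

start t=4: FL=W FR=S RL=S RR=S
cmd 1: advance +10 → t=14, phase=(8,2,11,5) → FL=W FR=S RL=W RR=S
cmd 2: advance +6 → t=20, phase=(2,8,5,11) → FL=S FR=W RL=S RR=W
cmd 3: advance +12 → t=32, phase=(2,8,5,11) → FL=S FR=W RL=S RR=W
cmd 4: advance +9 → t=41, phase=(11,5,2,8) → FL=W FR=S RL=S RR=W
cmd 5: advance +4 → t=45, phase=(3,9,6,0) → FL=S FR=W RL=S RR=S
cmd 6: advance +10 → t=55, phase=(1,7,4,10) → FL=S FR=S RL=S RR=W


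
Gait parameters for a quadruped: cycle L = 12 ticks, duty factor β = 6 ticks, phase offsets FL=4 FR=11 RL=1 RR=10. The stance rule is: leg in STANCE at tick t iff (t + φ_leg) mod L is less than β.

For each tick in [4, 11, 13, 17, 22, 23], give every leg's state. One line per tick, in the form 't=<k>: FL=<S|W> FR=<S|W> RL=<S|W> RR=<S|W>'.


t=4: phase=(8,3,5,2) vs β=6 → FL=W FR=S RL=S RR=S
t=11: phase=(3,10,0,9) vs β=6 → FL=S FR=W RL=S RR=W
t=13: phase=(5,0,2,11) vs β=6 → FL=S FR=S RL=S RR=W
t=17: phase=(9,4,6,3) vs β=6 → FL=W FR=S RL=W RR=S
t=22: phase=(2,9,11,8) vs β=6 → FL=S FR=W RL=W RR=W
t=23: phase=(3,10,0,9) vs β=6 → FL=S FR=W RL=S RR=W

t=4: FL=W FR=S RL=S RR=S
t=11: FL=S FR=W RL=S RR=W
t=13: FL=S FR=S RL=S RR=W
t=17: FL=W FR=S RL=W RR=S
t=22: FL=S FR=W RL=W RR=W
t=23: FL=S FR=W RL=S RR=W


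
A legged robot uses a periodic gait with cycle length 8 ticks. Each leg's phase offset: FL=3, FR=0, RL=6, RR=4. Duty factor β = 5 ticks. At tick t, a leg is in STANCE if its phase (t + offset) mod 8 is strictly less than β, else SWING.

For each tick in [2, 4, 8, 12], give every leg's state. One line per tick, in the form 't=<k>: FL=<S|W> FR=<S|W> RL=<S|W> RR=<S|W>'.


t=2: phase=(5,2,0,6) vs β=5 → FL=W FR=S RL=S RR=W
t=4: phase=(7,4,2,0) vs β=5 → FL=W FR=S RL=S RR=S
t=8: phase=(3,0,6,4) vs β=5 → FL=S FR=S RL=W RR=S
t=12: phase=(7,4,2,0) vs β=5 → FL=W FR=S RL=S RR=S

t=2: FL=W FR=S RL=S RR=W
t=4: FL=W FR=S RL=S RR=S
t=8: FL=S FR=S RL=W RR=S
t=12: FL=W FR=S RL=S RR=S


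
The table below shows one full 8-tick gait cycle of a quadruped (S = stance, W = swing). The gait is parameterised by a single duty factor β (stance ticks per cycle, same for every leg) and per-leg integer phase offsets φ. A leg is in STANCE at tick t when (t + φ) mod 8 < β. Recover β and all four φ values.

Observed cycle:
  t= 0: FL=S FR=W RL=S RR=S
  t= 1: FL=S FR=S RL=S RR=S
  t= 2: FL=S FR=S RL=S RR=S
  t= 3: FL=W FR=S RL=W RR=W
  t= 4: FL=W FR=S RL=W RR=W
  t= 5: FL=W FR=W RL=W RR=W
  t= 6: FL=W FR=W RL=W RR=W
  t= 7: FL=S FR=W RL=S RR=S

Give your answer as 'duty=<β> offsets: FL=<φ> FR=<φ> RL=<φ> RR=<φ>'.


duty=4 offsets: FL=1 FR=7 RL=1 RR=1

duty β = stance ticks per leg = 4
FL: stance ticks = 4; W→S at t=7 → φ=1
FR: stance ticks = 4; W→S at t=1 → φ=7
RL: stance ticks = 4; W→S at t=7 → φ=1
RR: stance ticks = 4; W→S at t=7 → φ=1


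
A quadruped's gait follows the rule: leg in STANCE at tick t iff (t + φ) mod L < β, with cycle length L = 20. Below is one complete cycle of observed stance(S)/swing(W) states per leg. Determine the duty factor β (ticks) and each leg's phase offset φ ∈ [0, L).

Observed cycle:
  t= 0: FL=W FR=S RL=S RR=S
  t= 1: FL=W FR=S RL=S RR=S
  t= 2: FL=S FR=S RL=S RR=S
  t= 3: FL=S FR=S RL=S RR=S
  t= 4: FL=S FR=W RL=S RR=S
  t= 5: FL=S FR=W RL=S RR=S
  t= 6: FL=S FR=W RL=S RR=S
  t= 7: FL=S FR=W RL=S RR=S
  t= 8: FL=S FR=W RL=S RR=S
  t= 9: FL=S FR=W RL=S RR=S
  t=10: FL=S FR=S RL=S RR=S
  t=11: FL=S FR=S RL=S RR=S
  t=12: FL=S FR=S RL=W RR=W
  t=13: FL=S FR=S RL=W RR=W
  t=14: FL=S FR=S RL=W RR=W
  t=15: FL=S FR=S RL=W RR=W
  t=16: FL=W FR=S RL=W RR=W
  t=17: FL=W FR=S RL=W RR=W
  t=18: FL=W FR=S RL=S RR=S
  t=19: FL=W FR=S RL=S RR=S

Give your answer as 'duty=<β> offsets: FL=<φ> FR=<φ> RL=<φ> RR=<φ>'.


duty=14 offsets: FL=18 FR=10 RL=2 RR=2

duty β = stance ticks per leg = 14
FL: stance ticks = 14; W→S at t=2 → φ=18
FR: stance ticks = 14; W→S at t=10 → φ=10
RL: stance ticks = 14; W→S at t=18 → φ=2
RR: stance ticks = 14; W→S at t=18 → φ=2


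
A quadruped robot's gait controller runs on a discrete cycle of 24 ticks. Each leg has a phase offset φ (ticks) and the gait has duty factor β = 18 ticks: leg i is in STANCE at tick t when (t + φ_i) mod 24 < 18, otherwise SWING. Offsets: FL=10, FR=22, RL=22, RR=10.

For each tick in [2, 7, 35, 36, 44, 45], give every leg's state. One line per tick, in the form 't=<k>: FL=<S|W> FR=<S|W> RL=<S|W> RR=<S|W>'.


t=2: FL=S FR=S RL=S RR=S
t=7: FL=S FR=S RL=S RR=S
t=35: FL=W FR=S RL=S RR=W
t=36: FL=W FR=S RL=S RR=W
t=44: FL=S FR=W RL=W RR=S
t=45: FL=S FR=W RL=W RR=S

t=2: phase=(12,0,0,12) vs β=18 → FL=S FR=S RL=S RR=S
t=7: phase=(17,5,5,17) vs β=18 → FL=S FR=S RL=S RR=S
t=35: phase=(21,9,9,21) vs β=18 → FL=W FR=S RL=S RR=W
t=36: phase=(22,10,10,22) vs β=18 → FL=W FR=S RL=S RR=W
t=44: phase=(6,18,18,6) vs β=18 → FL=S FR=W RL=W RR=S
t=45: phase=(7,19,19,7) vs β=18 → FL=S FR=W RL=W RR=S


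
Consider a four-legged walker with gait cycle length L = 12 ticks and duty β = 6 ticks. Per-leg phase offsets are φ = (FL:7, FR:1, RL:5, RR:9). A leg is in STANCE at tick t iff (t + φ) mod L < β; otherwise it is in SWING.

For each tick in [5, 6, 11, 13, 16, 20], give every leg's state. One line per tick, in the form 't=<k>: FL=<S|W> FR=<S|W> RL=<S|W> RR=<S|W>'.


t=5: FL=S FR=W RL=W RR=S
t=6: FL=S FR=W RL=W RR=S
t=11: FL=W FR=S RL=S RR=W
t=13: FL=W FR=S RL=W RR=W
t=16: FL=W FR=S RL=W RR=S
t=20: FL=S FR=W RL=S RR=S

t=5: phase=(0,6,10,2) vs β=6 → FL=S FR=W RL=W RR=S
t=6: phase=(1,7,11,3) vs β=6 → FL=S FR=W RL=W RR=S
t=11: phase=(6,0,4,8) vs β=6 → FL=W FR=S RL=S RR=W
t=13: phase=(8,2,6,10) vs β=6 → FL=W FR=S RL=W RR=W
t=16: phase=(11,5,9,1) vs β=6 → FL=W FR=S RL=W RR=S
t=20: phase=(3,9,1,5) vs β=6 → FL=S FR=W RL=S RR=S


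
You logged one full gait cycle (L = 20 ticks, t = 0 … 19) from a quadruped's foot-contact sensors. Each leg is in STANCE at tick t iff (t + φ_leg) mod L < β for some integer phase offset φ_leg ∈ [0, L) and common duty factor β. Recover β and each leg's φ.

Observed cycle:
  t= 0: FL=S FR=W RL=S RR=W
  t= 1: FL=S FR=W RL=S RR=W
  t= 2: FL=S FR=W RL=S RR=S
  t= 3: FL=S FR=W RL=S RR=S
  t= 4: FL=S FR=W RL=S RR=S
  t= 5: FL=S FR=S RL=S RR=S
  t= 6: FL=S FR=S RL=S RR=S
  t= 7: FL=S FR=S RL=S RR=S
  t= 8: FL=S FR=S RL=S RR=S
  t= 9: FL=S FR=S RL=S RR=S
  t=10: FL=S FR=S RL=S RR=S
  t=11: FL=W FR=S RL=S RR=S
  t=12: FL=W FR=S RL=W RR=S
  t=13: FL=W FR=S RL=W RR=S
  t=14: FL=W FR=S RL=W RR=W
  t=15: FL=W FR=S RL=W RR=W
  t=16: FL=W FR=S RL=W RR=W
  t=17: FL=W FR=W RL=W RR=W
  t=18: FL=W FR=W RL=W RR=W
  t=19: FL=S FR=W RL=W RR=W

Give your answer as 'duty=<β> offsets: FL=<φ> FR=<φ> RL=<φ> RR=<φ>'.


duty β = stance ticks per leg = 12
FL: stance ticks = 12; W→S at t=19 → φ=1
FR: stance ticks = 12; W→S at t=5 → φ=15
RL: stance ticks = 12; W→S at t=0 → φ=0
RR: stance ticks = 12; W→S at t=2 → φ=18

duty=12 offsets: FL=1 FR=15 RL=0 RR=18


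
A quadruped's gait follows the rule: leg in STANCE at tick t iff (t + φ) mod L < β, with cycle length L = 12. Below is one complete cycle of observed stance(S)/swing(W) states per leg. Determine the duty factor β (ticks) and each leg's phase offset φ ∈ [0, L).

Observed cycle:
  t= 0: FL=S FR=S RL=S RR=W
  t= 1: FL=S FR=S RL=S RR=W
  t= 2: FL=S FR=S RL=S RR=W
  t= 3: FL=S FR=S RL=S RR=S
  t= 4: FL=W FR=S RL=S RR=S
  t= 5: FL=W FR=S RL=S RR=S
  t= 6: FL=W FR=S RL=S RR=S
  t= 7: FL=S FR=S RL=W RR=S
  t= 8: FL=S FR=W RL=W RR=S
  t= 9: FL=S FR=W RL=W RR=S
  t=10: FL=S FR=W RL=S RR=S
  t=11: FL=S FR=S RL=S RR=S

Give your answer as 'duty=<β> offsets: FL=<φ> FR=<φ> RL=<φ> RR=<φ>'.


duty β = stance ticks per leg = 9
FL: stance ticks = 9; W→S at t=7 → φ=5
FR: stance ticks = 9; W→S at t=11 → φ=1
RL: stance ticks = 9; W→S at t=10 → φ=2
RR: stance ticks = 9; W→S at t=3 → φ=9

duty=9 offsets: FL=5 FR=1 RL=2 RR=9


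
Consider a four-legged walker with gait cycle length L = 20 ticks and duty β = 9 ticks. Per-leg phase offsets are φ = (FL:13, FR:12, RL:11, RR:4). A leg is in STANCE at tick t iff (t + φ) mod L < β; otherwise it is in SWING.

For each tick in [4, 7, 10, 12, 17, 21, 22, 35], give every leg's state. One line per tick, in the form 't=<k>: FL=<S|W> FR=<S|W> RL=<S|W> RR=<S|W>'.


t=4: phase=(17,16,15,8) vs β=9 → FL=W FR=W RL=W RR=S
t=7: phase=(0,19,18,11) vs β=9 → FL=S FR=W RL=W RR=W
t=10: phase=(3,2,1,14) vs β=9 → FL=S FR=S RL=S RR=W
t=12: phase=(5,4,3,16) vs β=9 → FL=S FR=S RL=S RR=W
t=17: phase=(10,9,8,1) vs β=9 → FL=W FR=W RL=S RR=S
t=21: phase=(14,13,12,5) vs β=9 → FL=W FR=W RL=W RR=S
t=22: phase=(15,14,13,6) vs β=9 → FL=W FR=W RL=W RR=S
t=35: phase=(8,7,6,19) vs β=9 → FL=S FR=S RL=S RR=W

t=4: FL=W FR=W RL=W RR=S
t=7: FL=S FR=W RL=W RR=W
t=10: FL=S FR=S RL=S RR=W
t=12: FL=S FR=S RL=S RR=W
t=17: FL=W FR=W RL=S RR=S
t=21: FL=W FR=W RL=W RR=S
t=22: FL=W FR=W RL=W RR=S
t=35: FL=S FR=S RL=S RR=W


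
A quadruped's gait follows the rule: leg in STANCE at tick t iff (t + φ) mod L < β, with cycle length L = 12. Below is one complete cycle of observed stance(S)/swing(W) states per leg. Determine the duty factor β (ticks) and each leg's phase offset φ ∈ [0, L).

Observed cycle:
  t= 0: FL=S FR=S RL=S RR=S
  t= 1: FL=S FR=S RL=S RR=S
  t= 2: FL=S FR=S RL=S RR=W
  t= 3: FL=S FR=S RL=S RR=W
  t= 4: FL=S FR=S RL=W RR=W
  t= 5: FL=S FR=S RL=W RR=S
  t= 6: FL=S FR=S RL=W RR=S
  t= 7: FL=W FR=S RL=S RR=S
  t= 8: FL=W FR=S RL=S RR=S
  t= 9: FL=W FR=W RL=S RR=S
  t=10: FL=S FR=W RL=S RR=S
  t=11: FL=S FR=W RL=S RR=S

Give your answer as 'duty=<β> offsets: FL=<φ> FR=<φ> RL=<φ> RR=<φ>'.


duty β = stance ticks per leg = 9
FL: stance ticks = 9; W→S at t=10 → φ=2
FR: stance ticks = 9; W→S at t=0 → φ=0
RL: stance ticks = 9; W→S at t=7 → φ=5
RR: stance ticks = 9; W→S at t=5 → φ=7

duty=9 offsets: FL=2 FR=0 RL=5 RR=7


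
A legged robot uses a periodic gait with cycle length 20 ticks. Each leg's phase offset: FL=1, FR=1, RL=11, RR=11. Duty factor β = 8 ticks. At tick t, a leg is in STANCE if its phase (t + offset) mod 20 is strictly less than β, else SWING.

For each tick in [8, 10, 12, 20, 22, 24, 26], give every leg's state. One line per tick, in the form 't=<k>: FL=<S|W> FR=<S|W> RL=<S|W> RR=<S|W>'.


t=8: phase=(9,9,19,19) vs β=8 → FL=W FR=W RL=W RR=W
t=10: phase=(11,11,1,1) vs β=8 → FL=W FR=W RL=S RR=S
t=12: phase=(13,13,3,3) vs β=8 → FL=W FR=W RL=S RR=S
t=20: phase=(1,1,11,11) vs β=8 → FL=S FR=S RL=W RR=W
t=22: phase=(3,3,13,13) vs β=8 → FL=S FR=S RL=W RR=W
t=24: phase=(5,5,15,15) vs β=8 → FL=S FR=S RL=W RR=W
t=26: phase=(7,7,17,17) vs β=8 → FL=S FR=S RL=W RR=W

t=8: FL=W FR=W RL=W RR=W
t=10: FL=W FR=W RL=S RR=S
t=12: FL=W FR=W RL=S RR=S
t=20: FL=S FR=S RL=W RR=W
t=22: FL=S FR=S RL=W RR=W
t=24: FL=S FR=S RL=W RR=W
t=26: FL=S FR=S RL=W RR=W


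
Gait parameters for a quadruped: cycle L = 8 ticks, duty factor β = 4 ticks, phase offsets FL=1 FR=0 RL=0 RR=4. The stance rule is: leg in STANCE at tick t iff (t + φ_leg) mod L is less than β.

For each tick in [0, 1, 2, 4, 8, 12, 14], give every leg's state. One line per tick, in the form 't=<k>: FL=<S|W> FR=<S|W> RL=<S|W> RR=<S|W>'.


t=0: phase=(1,0,0,4) vs β=4 → FL=S FR=S RL=S RR=W
t=1: phase=(2,1,1,5) vs β=4 → FL=S FR=S RL=S RR=W
t=2: phase=(3,2,2,6) vs β=4 → FL=S FR=S RL=S RR=W
t=4: phase=(5,4,4,0) vs β=4 → FL=W FR=W RL=W RR=S
t=8: phase=(1,0,0,4) vs β=4 → FL=S FR=S RL=S RR=W
t=12: phase=(5,4,4,0) vs β=4 → FL=W FR=W RL=W RR=S
t=14: phase=(7,6,6,2) vs β=4 → FL=W FR=W RL=W RR=S

t=0: FL=S FR=S RL=S RR=W
t=1: FL=S FR=S RL=S RR=W
t=2: FL=S FR=S RL=S RR=W
t=4: FL=W FR=W RL=W RR=S
t=8: FL=S FR=S RL=S RR=W
t=12: FL=W FR=W RL=W RR=S
t=14: FL=W FR=W RL=W RR=S


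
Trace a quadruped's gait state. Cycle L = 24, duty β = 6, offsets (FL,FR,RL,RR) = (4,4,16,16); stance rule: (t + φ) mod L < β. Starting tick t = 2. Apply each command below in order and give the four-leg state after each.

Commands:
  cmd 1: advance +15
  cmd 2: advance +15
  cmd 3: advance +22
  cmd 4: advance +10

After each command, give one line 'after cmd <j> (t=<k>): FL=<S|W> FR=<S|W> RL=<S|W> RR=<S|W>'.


start t=2: FL=W FR=W RL=W RR=W
cmd 1: advance +15 → t=17, phase=(21,21,9,9) → FL=W FR=W RL=W RR=W
cmd 2: advance +15 → t=32, phase=(12,12,0,0) → FL=W FR=W RL=S RR=S
cmd 3: advance +22 → t=54, phase=(10,10,22,22) → FL=W FR=W RL=W RR=W
cmd 4: advance +10 → t=64, phase=(20,20,8,8) → FL=W FR=W RL=W RR=W

after cmd 1 (t=17): FL=W FR=W RL=W RR=W
after cmd 2 (t=32): FL=W FR=W RL=S RR=S
after cmd 3 (t=54): FL=W FR=W RL=W RR=W
after cmd 4 (t=64): FL=W FR=W RL=W RR=W


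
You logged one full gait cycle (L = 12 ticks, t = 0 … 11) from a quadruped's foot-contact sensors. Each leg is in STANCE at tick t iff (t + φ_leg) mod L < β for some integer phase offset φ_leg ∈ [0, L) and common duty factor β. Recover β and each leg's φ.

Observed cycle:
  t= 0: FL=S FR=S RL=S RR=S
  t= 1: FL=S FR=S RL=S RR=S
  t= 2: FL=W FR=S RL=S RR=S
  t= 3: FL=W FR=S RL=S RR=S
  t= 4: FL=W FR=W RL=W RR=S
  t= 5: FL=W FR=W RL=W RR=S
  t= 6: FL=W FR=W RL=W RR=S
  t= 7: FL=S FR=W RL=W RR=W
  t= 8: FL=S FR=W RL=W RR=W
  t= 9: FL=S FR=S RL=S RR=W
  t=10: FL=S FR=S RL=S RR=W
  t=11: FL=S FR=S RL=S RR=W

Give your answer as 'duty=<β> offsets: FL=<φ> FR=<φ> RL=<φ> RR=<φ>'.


duty β = stance ticks per leg = 7
FL: stance ticks = 7; W→S at t=7 → φ=5
FR: stance ticks = 7; W→S at t=9 → φ=3
RL: stance ticks = 7; W→S at t=9 → φ=3
RR: stance ticks = 7; W→S at t=0 → φ=0

duty=7 offsets: FL=5 FR=3 RL=3 RR=0


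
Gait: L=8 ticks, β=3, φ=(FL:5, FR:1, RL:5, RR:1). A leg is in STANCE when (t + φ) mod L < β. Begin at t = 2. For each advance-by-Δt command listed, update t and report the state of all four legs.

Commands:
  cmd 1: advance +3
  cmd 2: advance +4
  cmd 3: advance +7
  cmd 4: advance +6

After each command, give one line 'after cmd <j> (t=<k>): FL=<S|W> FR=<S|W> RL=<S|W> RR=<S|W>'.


after cmd 1 (t=5): FL=S FR=W RL=S RR=W
after cmd 2 (t=9): FL=W FR=S RL=W RR=S
after cmd 3 (t=16): FL=W FR=S RL=W RR=S
after cmd 4 (t=22): FL=W FR=W RL=W RR=W

start t=2: FL=W FR=W RL=W RR=W
cmd 1: advance +3 → t=5, phase=(2,6,2,6) → FL=S FR=W RL=S RR=W
cmd 2: advance +4 → t=9, phase=(6,2,6,2) → FL=W FR=S RL=W RR=S
cmd 3: advance +7 → t=16, phase=(5,1,5,1) → FL=W FR=S RL=W RR=S
cmd 4: advance +6 → t=22, phase=(3,7,3,7) → FL=W FR=W RL=W RR=W


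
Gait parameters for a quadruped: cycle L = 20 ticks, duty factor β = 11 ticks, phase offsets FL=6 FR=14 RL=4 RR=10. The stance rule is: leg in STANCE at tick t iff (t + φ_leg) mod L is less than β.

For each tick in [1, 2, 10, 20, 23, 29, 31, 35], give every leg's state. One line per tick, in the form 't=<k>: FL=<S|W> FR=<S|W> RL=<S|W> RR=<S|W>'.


t=1: FL=S FR=W RL=S RR=W
t=2: FL=S FR=W RL=S RR=W
t=10: FL=W FR=S RL=W RR=S
t=20: FL=S FR=W RL=S RR=S
t=23: FL=S FR=W RL=S RR=W
t=29: FL=W FR=S RL=W RR=W
t=31: FL=W FR=S RL=W RR=S
t=35: FL=S FR=S RL=W RR=S

t=1: phase=(7,15,5,11) vs β=11 → FL=S FR=W RL=S RR=W
t=2: phase=(8,16,6,12) vs β=11 → FL=S FR=W RL=S RR=W
t=10: phase=(16,4,14,0) vs β=11 → FL=W FR=S RL=W RR=S
t=20: phase=(6,14,4,10) vs β=11 → FL=S FR=W RL=S RR=S
t=23: phase=(9,17,7,13) vs β=11 → FL=S FR=W RL=S RR=W
t=29: phase=(15,3,13,19) vs β=11 → FL=W FR=S RL=W RR=W
t=31: phase=(17,5,15,1) vs β=11 → FL=W FR=S RL=W RR=S
t=35: phase=(1,9,19,5) vs β=11 → FL=S FR=S RL=W RR=S


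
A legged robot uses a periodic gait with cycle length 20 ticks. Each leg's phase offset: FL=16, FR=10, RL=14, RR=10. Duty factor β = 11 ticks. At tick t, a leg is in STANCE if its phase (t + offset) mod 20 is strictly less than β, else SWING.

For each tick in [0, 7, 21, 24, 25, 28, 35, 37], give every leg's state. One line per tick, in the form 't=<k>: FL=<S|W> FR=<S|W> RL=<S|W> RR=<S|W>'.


t=0: phase=(16,10,14,10) vs β=11 → FL=W FR=S RL=W RR=S
t=7: phase=(3,17,1,17) vs β=11 → FL=S FR=W RL=S RR=W
t=21: phase=(17,11,15,11) vs β=11 → FL=W FR=W RL=W RR=W
t=24: phase=(0,14,18,14) vs β=11 → FL=S FR=W RL=W RR=W
t=25: phase=(1,15,19,15) vs β=11 → FL=S FR=W RL=W RR=W
t=28: phase=(4,18,2,18) vs β=11 → FL=S FR=W RL=S RR=W
t=35: phase=(11,5,9,5) vs β=11 → FL=W FR=S RL=S RR=S
t=37: phase=(13,7,11,7) vs β=11 → FL=W FR=S RL=W RR=S

t=0: FL=W FR=S RL=W RR=S
t=7: FL=S FR=W RL=S RR=W
t=21: FL=W FR=W RL=W RR=W
t=24: FL=S FR=W RL=W RR=W
t=25: FL=S FR=W RL=W RR=W
t=28: FL=S FR=W RL=S RR=W
t=35: FL=W FR=S RL=S RR=S
t=37: FL=W FR=S RL=W RR=S


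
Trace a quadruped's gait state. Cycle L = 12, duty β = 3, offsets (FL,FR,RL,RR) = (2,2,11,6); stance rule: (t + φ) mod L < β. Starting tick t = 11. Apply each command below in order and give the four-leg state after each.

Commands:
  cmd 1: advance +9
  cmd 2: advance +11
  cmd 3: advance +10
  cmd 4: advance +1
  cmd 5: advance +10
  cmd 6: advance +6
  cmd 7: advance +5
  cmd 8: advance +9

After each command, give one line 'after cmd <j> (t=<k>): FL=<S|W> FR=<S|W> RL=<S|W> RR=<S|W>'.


start t=11: FL=S FR=S RL=W RR=W
cmd 1: advance +9 → t=20, phase=(10,10,7,2) → FL=W FR=W RL=W RR=S
cmd 2: advance +11 → t=31, phase=(9,9,6,1) → FL=W FR=W RL=W RR=S
cmd 3: advance +10 → t=41, phase=(7,7,4,11) → FL=W FR=W RL=W RR=W
cmd 4: advance +1 → t=42, phase=(8,8,5,0) → FL=W FR=W RL=W RR=S
cmd 5: advance +10 → t=52, phase=(6,6,3,10) → FL=W FR=W RL=W RR=W
cmd 6: advance +6 → t=58, phase=(0,0,9,4) → FL=S FR=S RL=W RR=W
cmd 7: advance +5 → t=63, phase=(5,5,2,9) → FL=W FR=W RL=S RR=W
cmd 8: advance +9 → t=72, phase=(2,2,11,6) → FL=S FR=S RL=W RR=W

after cmd 1 (t=20): FL=W FR=W RL=W RR=S
after cmd 2 (t=31): FL=W FR=W RL=W RR=S
after cmd 3 (t=41): FL=W FR=W RL=W RR=W
after cmd 4 (t=42): FL=W FR=W RL=W RR=S
after cmd 5 (t=52): FL=W FR=W RL=W RR=W
after cmd 6 (t=58): FL=S FR=S RL=W RR=W
after cmd 7 (t=63): FL=W FR=W RL=S RR=W
after cmd 8 (t=72): FL=S FR=S RL=W RR=W


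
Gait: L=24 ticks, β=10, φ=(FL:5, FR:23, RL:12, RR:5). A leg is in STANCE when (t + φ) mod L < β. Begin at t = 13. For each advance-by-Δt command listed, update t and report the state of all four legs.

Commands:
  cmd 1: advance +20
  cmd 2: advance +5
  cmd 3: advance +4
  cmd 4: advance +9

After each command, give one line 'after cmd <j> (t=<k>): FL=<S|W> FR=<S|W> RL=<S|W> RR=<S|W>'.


after cmd 1 (t=33): FL=W FR=S RL=W RR=W
after cmd 2 (t=38): FL=W FR=W RL=S RR=W
after cmd 3 (t=42): FL=W FR=W RL=S RR=W
after cmd 4 (t=51): FL=S FR=S RL=W RR=S

start t=13: FL=W FR=W RL=S RR=W
cmd 1: advance +20 → t=33, phase=(14,8,21,14) → FL=W FR=S RL=W RR=W
cmd 2: advance +5 → t=38, phase=(19,13,2,19) → FL=W FR=W RL=S RR=W
cmd 3: advance +4 → t=42, phase=(23,17,6,23) → FL=W FR=W RL=S RR=W
cmd 4: advance +9 → t=51, phase=(8,2,15,8) → FL=S FR=S RL=W RR=S


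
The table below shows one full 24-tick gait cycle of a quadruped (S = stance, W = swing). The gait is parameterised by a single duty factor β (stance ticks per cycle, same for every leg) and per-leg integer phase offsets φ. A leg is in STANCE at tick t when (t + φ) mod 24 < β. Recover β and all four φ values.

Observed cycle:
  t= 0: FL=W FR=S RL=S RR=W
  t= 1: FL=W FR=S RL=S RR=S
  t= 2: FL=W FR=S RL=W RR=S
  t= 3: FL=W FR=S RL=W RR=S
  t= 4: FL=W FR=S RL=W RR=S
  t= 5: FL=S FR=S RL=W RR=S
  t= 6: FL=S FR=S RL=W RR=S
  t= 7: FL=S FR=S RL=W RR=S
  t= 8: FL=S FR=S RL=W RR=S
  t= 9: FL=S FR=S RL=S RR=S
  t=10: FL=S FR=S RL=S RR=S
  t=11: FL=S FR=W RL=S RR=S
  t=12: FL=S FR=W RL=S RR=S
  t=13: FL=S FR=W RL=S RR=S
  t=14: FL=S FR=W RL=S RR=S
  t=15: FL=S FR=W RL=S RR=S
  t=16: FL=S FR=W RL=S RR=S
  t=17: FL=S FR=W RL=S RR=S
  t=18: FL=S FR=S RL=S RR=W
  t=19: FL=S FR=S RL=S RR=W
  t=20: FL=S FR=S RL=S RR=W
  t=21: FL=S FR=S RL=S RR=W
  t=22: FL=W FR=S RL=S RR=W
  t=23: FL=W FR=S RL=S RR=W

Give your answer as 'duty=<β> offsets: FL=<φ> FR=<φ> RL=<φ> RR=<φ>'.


duty β = stance ticks per leg = 17
FL: stance ticks = 17; W→S at t=5 → φ=19
FR: stance ticks = 17; W→S at t=18 → φ=6
RL: stance ticks = 17; W→S at t=9 → φ=15
RR: stance ticks = 17; W→S at t=1 → φ=23

duty=17 offsets: FL=19 FR=6 RL=15 RR=23


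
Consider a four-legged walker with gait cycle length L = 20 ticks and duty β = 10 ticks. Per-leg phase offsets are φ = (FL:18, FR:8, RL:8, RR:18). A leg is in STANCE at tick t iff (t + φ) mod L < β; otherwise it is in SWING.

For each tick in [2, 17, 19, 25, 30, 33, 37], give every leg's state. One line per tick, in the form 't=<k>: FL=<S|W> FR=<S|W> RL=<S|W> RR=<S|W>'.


t=2: phase=(0,10,10,0) vs β=10 → FL=S FR=W RL=W RR=S
t=17: phase=(15,5,5,15) vs β=10 → FL=W FR=S RL=S RR=W
t=19: phase=(17,7,7,17) vs β=10 → FL=W FR=S RL=S RR=W
t=25: phase=(3,13,13,3) vs β=10 → FL=S FR=W RL=W RR=S
t=30: phase=(8,18,18,8) vs β=10 → FL=S FR=W RL=W RR=S
t=33: phase=(11,1,1,11) vs β=10 → FL=W FR=S RL=S RR=W
t=37: phase=(15,5,5,15) vs β=10 → FL=W FR=S RL=S RR=W

t=2: FL=S FR=W RL=W RR=S
t=17: FL=W FR=S RL=S RR=W
t=19: FL=W FR=S RL=S RR=W
t=25: FL=S FR=W RL=W RR=S
t=30: FL=S FR=W RL=W RR=S
t=33: FL=W FR=S RL=S RR=W
t=37: FL=W FR=S RL=S RR=W


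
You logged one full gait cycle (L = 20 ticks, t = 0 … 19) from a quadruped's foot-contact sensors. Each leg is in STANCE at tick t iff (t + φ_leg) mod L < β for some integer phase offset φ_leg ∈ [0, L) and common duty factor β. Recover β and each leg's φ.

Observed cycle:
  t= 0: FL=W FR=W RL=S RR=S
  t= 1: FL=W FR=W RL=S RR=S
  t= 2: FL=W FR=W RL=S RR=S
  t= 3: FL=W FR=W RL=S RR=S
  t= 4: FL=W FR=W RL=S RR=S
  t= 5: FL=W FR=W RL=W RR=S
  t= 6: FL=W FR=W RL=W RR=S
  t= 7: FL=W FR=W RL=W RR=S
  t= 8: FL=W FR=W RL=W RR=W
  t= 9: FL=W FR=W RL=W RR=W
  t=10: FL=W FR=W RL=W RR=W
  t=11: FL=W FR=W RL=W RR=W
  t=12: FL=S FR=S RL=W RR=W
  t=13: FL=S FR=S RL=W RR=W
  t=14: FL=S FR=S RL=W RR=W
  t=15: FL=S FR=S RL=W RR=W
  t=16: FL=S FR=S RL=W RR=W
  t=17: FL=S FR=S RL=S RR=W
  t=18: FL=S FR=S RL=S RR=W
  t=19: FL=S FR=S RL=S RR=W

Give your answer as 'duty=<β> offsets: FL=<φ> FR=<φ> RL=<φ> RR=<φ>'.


duty=8 offsets: FL=8 FR=8 RL=3 RR=0

duty β = stance ticks per leg = 8
FL: stance ticks = 8; W→S at t=12 → φ=8
FR: stance ticks = 8; W→S at t=12 → φ=8
RL: stance ticks = 8; W→S at t=17 → φ=3
RR: stance ticks = 8; W→S at t=0 → φ=0


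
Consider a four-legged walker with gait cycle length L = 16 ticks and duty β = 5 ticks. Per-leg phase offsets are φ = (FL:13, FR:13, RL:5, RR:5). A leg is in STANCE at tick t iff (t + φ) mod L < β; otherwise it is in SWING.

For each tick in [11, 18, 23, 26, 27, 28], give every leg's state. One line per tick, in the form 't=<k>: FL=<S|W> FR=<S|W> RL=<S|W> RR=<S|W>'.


t=11: phase=(8,8,0,0) vs β=5 → FL=W FR=W RL=S RR=S
t=18: phase=(15,15,7,7) vs β=5 → FL=W FR=W RL=W RR=W
t=23: phase=(4,4,12,12) vs β=5 → FL=S FR=S RL=W RR=W
t=26: phase=(7,7,15,15) vs β=5 → FL=W FR=W RL=W RR=W
t=27: phase=(8,8,0,0) vs β=5 → FL=W FR=W RL=S RR=S
t=28: phase=(9,9,1,1) vs β=5 → FL=W FR=W RL=S RR=S

t=11: FL=W FR=W RL=S RR=S
t=18: FL=W FR=W RL=W RR=W
t=23: FL=S FR=S RL=W RR=W
t=26: FL=W FR=W RL=W RR=W
t=27: FL=W FR=W RL=S RR=S
t=28: FL=W FR=W RL=S RR=S


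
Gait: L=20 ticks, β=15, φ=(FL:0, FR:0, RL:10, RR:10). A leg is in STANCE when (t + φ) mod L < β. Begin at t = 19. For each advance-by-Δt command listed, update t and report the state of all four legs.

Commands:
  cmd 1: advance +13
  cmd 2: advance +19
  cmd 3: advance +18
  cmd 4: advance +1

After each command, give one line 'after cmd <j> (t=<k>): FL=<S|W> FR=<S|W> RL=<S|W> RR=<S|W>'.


after cmd 1 (t=32): FL=S FR=S RL=S RR=S
after cmd 2 (t=51): FL=S FR=S RL=S RR=S
after cmd 3 (t=69): FL=S FR=S RL=W RR=W
after cmd 4 (t=70): FL=S FR=S RL=S RR=S

start t=19: FL=W FR=W RL=S RR=S
cmd 1: advance +13 → t=32, phase=(12,12,2,2) → FL=S FR=S RL=S RR=S
cmd 2: advance +19 → t=51, phase=(11,11,1,1) → FL=S FR=S RL=S RR=S
cmd 3: advance +18 → t=69, phase=(9,9,19,19) → FL=S FR=S RL=W RR=W
cmd 4: advance +1 → t=70, phase=(10,10,0,0) → FL=S FR=S RL=S RR=S


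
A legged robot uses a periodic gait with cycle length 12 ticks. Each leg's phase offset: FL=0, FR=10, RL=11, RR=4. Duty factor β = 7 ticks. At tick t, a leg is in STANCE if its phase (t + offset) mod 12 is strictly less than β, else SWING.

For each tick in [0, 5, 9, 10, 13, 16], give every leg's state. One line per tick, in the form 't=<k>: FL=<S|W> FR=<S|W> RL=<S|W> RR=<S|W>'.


t=0: FL=S FR=W RL=W RR=S
t=5: FL=S FR=S RL=S RR=W
t=9: FL=W FR=W RL=W RR=S
t=10: FL=W FR=W RL=W RR=S
t=13: FL=S FR=W RL=S RR=S
t=16: FL=S FR=S RL=S RR=W

t=0: phase=(0,10,11,4) vs β=7 → FL=S FR=W RL=W RR=S
t=5: phase=(5,3,4,9) vs β=7 → FL=S FR=S RL=S RR=W
t=9: phase=(9,7,8,1) vs β=7 → FL=W FR=W RL=W RR=S
t=10: phase=(10,8,9,2) vs β=7 → FL=W FR=W RL=W RR=S
t=13: phase=(1,11,0,5) vs β=7 → FL=S FR=W RL=S RR=S
t=16: phase=(4,2,3,8) vs β=7 → FL=S FR=S RL=S RR=W


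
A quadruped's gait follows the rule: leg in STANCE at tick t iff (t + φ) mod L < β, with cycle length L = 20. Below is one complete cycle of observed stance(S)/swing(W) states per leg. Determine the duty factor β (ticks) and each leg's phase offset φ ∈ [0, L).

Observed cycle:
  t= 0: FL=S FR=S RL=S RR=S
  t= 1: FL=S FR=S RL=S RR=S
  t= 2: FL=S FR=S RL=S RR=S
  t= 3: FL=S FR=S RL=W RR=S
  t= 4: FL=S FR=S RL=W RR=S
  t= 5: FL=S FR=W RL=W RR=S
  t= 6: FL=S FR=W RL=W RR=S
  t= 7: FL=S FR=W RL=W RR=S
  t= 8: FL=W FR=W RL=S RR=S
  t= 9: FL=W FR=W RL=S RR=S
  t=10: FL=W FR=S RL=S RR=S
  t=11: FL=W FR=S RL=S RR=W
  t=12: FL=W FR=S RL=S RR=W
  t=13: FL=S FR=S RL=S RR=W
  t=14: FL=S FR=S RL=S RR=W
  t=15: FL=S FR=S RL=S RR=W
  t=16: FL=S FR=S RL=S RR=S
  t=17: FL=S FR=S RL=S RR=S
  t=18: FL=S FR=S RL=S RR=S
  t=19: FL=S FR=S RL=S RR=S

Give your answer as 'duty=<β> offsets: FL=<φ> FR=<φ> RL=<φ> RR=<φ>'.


duty=15 offsets: FL=7 FR=10 RL=12 RR=4

duty β = stance ticks per leg = 15
FL: stance ticks = 15; W→S at t=13 → φ=7
FR: stance ticks = 15; W→S at t=10 → φ=10
RL: stance ticks = 15; W→S at t=8 → φ=12
RR: stance ticks = 15; W→S at t=16 → φ=4
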